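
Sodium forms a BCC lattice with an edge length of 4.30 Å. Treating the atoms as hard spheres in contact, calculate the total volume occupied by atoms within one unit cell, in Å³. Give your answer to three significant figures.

In a BCC lattice atoms touch along the body diagonal, so √3·a = 4r, so r = 0.4330a = 1.862 Å.
V_atoms = Z × (4/3)πr³ = 2 × (4/3)π × (1.862)³ = 54.1 Å³.

54.1 Å³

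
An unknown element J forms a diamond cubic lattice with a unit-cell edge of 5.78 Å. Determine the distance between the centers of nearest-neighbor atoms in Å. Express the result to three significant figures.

2.50 Å

In a diamond cubic structure, nearest neighbors lie along the body diagonal with √3·a = 8r; the nearest-neighbor distance equals 2r = 0.4330·a.
d = 0.4330 × 5.78 = 2.50 Å.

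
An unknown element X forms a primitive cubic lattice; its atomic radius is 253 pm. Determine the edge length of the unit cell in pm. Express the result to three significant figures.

506 pm

In a simple cubic lattice, atoms touch along the cell edge, so a = 2r.
a = 2r = 2 × 253 = 506 pm.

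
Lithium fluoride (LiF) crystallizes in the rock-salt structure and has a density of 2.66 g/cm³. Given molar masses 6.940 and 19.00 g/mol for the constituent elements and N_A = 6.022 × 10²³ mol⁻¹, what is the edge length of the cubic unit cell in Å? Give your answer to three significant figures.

M(LiF) = 25.94 g/mol; Z = 4 formula units per cell.
a³ = Z·M/(N_A·ρ) = 4 × 25.94 / (6.022 × 10²³ × 2.66) = 6.478 × 10^-23 cm³, so a = 4.016 × 10^-8 cm = 4.02 Å.

4.02 Å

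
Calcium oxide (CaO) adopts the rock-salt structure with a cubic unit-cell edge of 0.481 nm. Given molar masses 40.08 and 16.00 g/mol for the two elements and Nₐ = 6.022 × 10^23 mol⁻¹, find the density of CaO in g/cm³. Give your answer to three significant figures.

3.35 g/cm³

The rock-salt structure contains Z = 4 formula units per cell; M(CaO) = 40.08 + 16.00 = 56.08 g/mol.
a³ = (4.810 × 10^-8 cm)³ = 1.113 × 10^-22 cm³.
ρ = 4 × 56.08 / (6.022 × 10²³ × 1.113 × 10^-22) = 3.347 g/cm³.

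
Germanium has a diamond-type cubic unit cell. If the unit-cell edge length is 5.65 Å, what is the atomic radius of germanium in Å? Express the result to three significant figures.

In a diamond cubic lattice, nearest neighbors lie along the body diagonal with √3·a = 8r.
r = √3·a/8 = 1.7321 × 5.65 / 8 = 1.22 Å.

1.22 Å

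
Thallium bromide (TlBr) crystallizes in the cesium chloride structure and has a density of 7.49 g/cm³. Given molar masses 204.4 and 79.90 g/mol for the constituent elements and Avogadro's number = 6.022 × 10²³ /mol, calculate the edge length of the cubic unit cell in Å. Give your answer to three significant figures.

3.98 Å

M(TlBr) = 284.3 g/mol; Z = 1 formula unit per cell.
a³ = Z·M/(N_A·ρ) = 1 × 284.3 / (6.022 × 10²³ × 7.49) = 6.303 × 10^-23 cm³, so a = 3.980 × 10^-8 cm = 3.98 Å.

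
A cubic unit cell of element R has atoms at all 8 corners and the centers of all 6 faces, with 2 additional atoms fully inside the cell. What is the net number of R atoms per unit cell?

Corner atoms are shared by 8 cells (1/8 each), face atoms by 2 (1/2 each), interior atoms are unshared.
Net atoms = 8 × 1/8 + 6 × 1/2 + 2 = 1 + 3 + 2 = 6.

6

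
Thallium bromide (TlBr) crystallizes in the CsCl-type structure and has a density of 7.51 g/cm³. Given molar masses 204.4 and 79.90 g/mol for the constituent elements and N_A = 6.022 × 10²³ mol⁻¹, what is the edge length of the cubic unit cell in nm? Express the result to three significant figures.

0.398 nm

M(TlBr) = 284.3 g/mol; Z = 1 formula unit per cell.
a³ = Z·M/(N_A·ρ) = 1 × 284.3 / (6.022 × 10²³ × 7.51) = 6.286 × 10^-23 cm³, so a = 3.976 × 10^-8 cm = 0.398 nm.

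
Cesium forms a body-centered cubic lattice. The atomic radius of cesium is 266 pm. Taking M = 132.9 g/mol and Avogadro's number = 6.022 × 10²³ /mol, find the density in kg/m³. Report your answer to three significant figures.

1900 kg/m³

In a BCC lattice, atoms touch along the body diagonal, so √3·a = 4r, giving a = 614.3 pm = 6.143 × 10^-8 cm.
With Z = 2, ρ = Z·M/(N_A·a³) = 2 × 132.9 / (6.022 × 10²³ × 2.318 × 10^-22) = 1.904 g/cm³ = 1900 kg/m³.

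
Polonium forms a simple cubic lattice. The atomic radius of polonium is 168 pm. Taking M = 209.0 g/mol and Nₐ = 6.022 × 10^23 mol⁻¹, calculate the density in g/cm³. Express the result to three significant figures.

9.15 g/cm³

In a simple cubic lattice, atoms touch along the cell edge, so a = 2r, giving a = 336.0 pm = 3.360 × 10^-8 cm.
With Z = 1, ρ = Z·M/(N_A·a³) = 1 × 209.0 / (6.022 × 10²³ × 3.793 × 10^-23) = 9.149 g/cm³.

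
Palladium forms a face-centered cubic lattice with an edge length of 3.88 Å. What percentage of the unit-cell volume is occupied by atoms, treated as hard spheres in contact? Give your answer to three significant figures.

74.0%

In an FCC lattice atoms touch along the face diagonal, so √2·a = 4r, so r = 0.3536a = 1.372 Å.
Packing fraction = Z·(4/3)πr³ / a³ = 4 × (4/3)π × (1.372)³ / (3.88)³ = 0.7405 = 74.0%.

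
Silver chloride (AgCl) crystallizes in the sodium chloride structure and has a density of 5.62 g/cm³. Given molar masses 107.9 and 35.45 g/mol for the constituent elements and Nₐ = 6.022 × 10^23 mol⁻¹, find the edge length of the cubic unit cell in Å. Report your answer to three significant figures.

5.53 Å

M(AgCl) = 143.35 g/mol; Z = 4 formula units per cell.
a³ = Z·M/(N_A·ρ) = 4 × 143.35 / (6.022 × 10²³ × 5.62) = 1.694 × 10^-22 cm³, so a = 5.533 × 10^-8 cm = 5.53 Å.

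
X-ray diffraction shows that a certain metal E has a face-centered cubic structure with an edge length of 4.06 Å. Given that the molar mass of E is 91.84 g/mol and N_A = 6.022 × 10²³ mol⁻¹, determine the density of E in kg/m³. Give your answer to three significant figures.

9120 kg/m³

An FCC unit cell contains Z = 4 atoms.
Cell volume: a³ = (4.06 Å)³ = (4.060 × 10^-8 cm)³ = 6.692 × 10^-23 cm³.
ρ = Z·M/(N_A·a³) = 4 × 91.84 / (6.022 × 10²³ × 6.692 × 10^-23) = 9.115 g/cm³ = 9120 kg/m³.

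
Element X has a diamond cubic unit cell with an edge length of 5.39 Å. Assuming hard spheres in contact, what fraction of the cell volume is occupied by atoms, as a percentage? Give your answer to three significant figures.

34.0%

In a diamond cubic lattice nearest neighbors lie along the body diagonal with √3·a = 8r, so r = 0.2165a = 1.167 Å.
Packing fraction = Z·(4/3)πr³ / a³ = 8 × (4/3)π × (1.167)³ / (5.39)³ = 0.3401 = 34.0%.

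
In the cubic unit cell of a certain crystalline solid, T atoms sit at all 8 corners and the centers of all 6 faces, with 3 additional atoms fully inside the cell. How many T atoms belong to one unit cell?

7

Corner atoms are shared by 8 cells (1/8 each), face atoms by 2 (1/2 each), interior atoms are unshared.
Net atoms = 8 × 1/8 + 6 × 1/2 + 3 = 1 + 3 + 3 = 7.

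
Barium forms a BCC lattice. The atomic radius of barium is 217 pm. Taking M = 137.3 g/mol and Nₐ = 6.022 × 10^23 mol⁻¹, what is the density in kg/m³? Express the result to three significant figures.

In a BCC lattice, atoms touch along the body diagonal, so √3·a = 4r, giving a = 501.1 pm = 5.011 × 10^-8 cm.
With Z = 2, ρ = Z·M/(N_A·a³) = 2 × 137.3 / (6.022 × 10²³ × 1.259 × 10^-22) = 3.623 g/cm³ = 3620 kg/m³.

3620 kg/m³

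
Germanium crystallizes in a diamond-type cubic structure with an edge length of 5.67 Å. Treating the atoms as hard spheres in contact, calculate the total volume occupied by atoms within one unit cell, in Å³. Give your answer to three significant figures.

In a diamond cubic lattice nearest neighbors lie along the body diagonal with √3·a = 8r, so r = 0.2165a = 1.228 Å.
V_atoms = Z × (4/3)πr³ = 8 × (4/3)π × (1.228)³ = 62.0 Å³.

62.0 Å³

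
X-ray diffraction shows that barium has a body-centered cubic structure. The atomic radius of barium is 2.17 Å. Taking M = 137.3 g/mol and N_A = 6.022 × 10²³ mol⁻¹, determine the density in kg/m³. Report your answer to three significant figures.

3620 kg/m³

In a BCC lattice, atoms touch along the body diagonal, so √3·a = 4r, giving a = 5.011 Å = 5.011 × 10^-8 cm.
With Z = 2, ρ = Z·M/(N_A·a³) = 2 × 137.3 / (6.022 × 10²³ × 1.259 × 10^-22) = 3.623 g/cm³ = 3620 kg/m³.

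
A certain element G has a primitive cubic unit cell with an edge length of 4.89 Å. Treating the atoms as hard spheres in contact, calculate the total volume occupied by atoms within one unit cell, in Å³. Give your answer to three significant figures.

61.2 Å³

In a simple cubic lattice atoms touch along the cell edge, so a = 2r, so r = 0.5000a = 2.445 Å.
V_atoms = Z × (4/3)πr³ = 1 × (4/3)π × (2.445)³ = 61.2 Å³.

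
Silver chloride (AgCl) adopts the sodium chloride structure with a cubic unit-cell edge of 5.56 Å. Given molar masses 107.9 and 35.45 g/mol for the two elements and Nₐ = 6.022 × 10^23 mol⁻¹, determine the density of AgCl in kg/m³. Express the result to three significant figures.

The sodium chloride structure contains Z = 4 formula units per cell; M(AgCl) = 107.9 + 35.45 = 143.35 g/mol.
a³ = (5.560 × 10^-8 cm)³ = 1.719 × 10^-22 cm³.
ρ = 4 × 143.35 / (6.022 × 10²³ × 1.719 × 10^-22) = 5.540 g/cm³ = 5540 kg/m³.

5540 kg/m³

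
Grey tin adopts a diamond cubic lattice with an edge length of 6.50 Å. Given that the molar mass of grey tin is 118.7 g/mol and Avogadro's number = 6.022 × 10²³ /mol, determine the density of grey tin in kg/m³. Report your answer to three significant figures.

5740 kg/m³

A diamond cubic unit cell contains Z = 8 atoms.
Cell volume: a³ = (6.50 Å)³ = (6.500 × 10^-8 cm)³ = 2.746 × 10^-22 cm³.
ρ = Z·M/(N_A·a³) = 8 × 118.7 / (6.022 × 10²³ × 2.746 × 10^-22) = 5.742 g/cm³ = 5740 kg/m³.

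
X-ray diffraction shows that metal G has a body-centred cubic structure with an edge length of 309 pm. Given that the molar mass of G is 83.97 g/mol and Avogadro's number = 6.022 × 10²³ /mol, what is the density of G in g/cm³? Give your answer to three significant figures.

A BCC unit cell contains Z = 2 atoms.
Cell volume: a³ = (309 pm)³ = (3.090 × 10^-8 cm)³ = 2.950 × 10^-23 cm³.
ρ = Z·M/(N_A·a³) = 2 × 83.97 / (6.022 × 10²³ × 2.950 × 10^-23) = 9.452 g/cm³.

9.45 g/cm³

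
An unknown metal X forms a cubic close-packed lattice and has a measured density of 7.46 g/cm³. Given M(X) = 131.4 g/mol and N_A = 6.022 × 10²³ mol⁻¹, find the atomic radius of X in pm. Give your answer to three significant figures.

173 pm

For an FCC cell (Z = 4), a³ = Z·M/(N_A·ρ) = 4 × 131.4 / (6.022 × 10²³ × 7.460) = 1.170 × 10^-22 cm³, so a = 4.891 × 10^-8 cm = 489.1 pm.
Atoms touch along the face diagonal, so √2·a = 4r, so r = 0.3536 × a = 173 pm.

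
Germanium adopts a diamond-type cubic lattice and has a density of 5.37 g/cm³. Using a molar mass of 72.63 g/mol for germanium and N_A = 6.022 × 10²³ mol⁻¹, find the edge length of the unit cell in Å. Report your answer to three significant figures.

With Z = 8 atoms per diamond cubic cell, a³ = Z·M/(N_A·ρ) = 8 × 72.63 / (6.022 × 10²³ × 5.370 g/cm³) = 1.797 × 10^-22 cm³.
a = (1.797 × 10^-22)^(1/3) = 5.643 × 10^-8 cm = 5.64 Å.

5.64 Å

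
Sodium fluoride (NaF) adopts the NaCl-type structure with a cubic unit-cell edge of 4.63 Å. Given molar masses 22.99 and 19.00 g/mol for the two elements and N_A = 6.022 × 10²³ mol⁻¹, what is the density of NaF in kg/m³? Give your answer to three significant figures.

2810 kg/m³

The NaCl-type structure contains Z = 4 formula units per cell; M(NaF) = 22.99 + 19.00 = 41.99 g/mol.
a³ = (4.630 × 10^-8 cm)³ = 9.925 × 10^-23 cm³.
ρ = 4 × 41.99 / (6.022 × 10²³ × 9.925 × 10^-23) = 2.810 g/cm³ = 2810 kg/m³.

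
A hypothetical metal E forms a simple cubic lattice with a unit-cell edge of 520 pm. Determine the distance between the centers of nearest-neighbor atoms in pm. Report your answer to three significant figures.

In a simple cubic structure, atoms touch along the cell edge, so a = 2r; the nearest-neighbor distance equals 2r = 1.000·a.
d = 1.000 × 520 = 520 pm.

520 pm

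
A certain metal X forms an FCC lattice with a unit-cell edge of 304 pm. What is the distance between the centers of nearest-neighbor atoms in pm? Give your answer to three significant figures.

215 pm

In an FCC structure, atoms touch along the face diagonal, so √2·a = 4r; the nearest-neighbor distance equals 2r = 0.7071·a.
d = 0.7071 × 304 = 215 pm.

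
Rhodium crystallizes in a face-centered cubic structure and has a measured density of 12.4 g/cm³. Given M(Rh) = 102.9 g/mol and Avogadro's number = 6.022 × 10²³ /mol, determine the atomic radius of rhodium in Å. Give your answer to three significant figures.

For an FCC cell (Z = 4), a³ = Z·M/(N_A·ρ) = 4 × 102.9 / (6.022 × 10²³ × 12.40) = 5.512 × 10^-23 cm³, so a = 3.806 × 10^-8 cm = 3.806 Å.
Atoms touch along the face diagonal, so √2·a = 4r, so r = 0.3536 × a = 1.35 Å.

1.35 Å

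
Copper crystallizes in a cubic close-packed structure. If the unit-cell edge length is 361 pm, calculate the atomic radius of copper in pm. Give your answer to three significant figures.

128 pm

In an FCC lattice, atoms touch along the face diagonal, so √2·a = 4r.
r = √2·a/4 = 1.4142 × 361 / 4 = 128 pm.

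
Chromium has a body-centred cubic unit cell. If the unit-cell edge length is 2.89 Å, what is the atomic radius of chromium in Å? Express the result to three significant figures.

In a BCC lattice, atoms touch along the body diagonal, so √3·a = 4r.
r = √3·a/4 = 1.7321 × 2.89 / 4 = 1.25 Å.

1.25 Å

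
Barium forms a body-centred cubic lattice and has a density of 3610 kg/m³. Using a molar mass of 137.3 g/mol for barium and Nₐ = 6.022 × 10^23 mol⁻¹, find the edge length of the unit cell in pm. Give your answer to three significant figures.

502 pm

With Z = 2 atoms per BCC cell, a³ = Z·M/(N_A·ρ) = 2 × 137.3 / (6.022 × 10²³ × 3.610 g/cm³) = 1.263 × 10^-22 cm³.
a = (1.263 × 10^-22)^(1/3) = 5.017 × 10^-8 cm = 502 pm.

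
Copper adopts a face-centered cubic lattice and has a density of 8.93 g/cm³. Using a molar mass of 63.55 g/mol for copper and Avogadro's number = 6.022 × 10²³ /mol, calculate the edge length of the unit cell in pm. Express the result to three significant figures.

With Z = 4 atoms per FCC cell, a³ = Z·M/(N_A·ρ) = 4 × 63.55 / (6.022 × 10²³ × 8.930 g/cm³) = 4.727 × 10^-23 cm³.
a = (4.727 × 10^-23)^(1/3) = 3.616 × 10^-8 cm = 362 pm.

362 pm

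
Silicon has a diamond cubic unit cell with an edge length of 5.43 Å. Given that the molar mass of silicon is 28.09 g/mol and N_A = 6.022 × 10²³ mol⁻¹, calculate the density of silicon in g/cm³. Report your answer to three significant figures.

2.33 g/cm³

A diamond cubic unit cell contains Z = 8 atoms.
Cell volume: a³ = (5.43 Å)³ = (5.430 × 10^-8 cm)³ = 1.601 × 10^-22 cm³.
ρ = Z·M/(N_A·a³) = 8 × 28.09 / (6.022 × 10²³ × 1.601 × 10^-22) = 2.331 g/cm³.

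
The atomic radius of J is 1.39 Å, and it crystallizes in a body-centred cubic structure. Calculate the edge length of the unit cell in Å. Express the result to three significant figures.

3.21 Å

In a BCC lattice, atoms touch along the body diagonal, so √3·a = 4r.
a = 4r/√3 = 4 × 1.39 / 1.7321 = 3.21 Å.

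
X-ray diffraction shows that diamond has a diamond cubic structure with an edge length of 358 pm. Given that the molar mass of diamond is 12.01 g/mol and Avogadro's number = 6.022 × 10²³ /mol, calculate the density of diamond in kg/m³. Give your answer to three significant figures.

A diamond cubic unit cell contains Z = 8 atoms.
Cell volume: a³ = (358 pm)³ = (3.580 × 10^-8 cm)³ = 4.588 × 10^-23 cm³.
ρ = Z·M/(N_A·a³) = 8 × 12.01 / (6.022 × 10²³ × 4.588 × 10^-23) = 3.477 g/cm³ = 3480 kg/m³.

3480 kg/m³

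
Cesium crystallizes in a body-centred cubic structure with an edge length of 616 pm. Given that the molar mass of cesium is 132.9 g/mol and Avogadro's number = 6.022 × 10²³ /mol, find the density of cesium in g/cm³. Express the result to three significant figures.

A BCC unit cell contains Z = 2 atoms.
Cell volume: a³ = (616 pm)³ = (6.160 × 10^-8 cm)³ = 2.337 × 10^-22 cm³.
ρ = Z·M/(N_A·a³) = 2 × 132.9 / (6.022 × 10²³ × 2.337 × 10^-22) = 1.888 g/cm³.

1.89 g/cm³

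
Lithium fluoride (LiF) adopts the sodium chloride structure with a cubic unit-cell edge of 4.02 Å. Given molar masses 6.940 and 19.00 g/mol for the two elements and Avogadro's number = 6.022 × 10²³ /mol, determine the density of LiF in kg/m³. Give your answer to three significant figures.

2650 kg/m³

The sodium chloride structure contains Z = 4 formula units per cell; M(LiF) = 6.940 + 19.00 = 25.94 g/mol.
a³ = (4.020 × 10^-8 cm)³ = 6.496 × 10^-23 cm³.
ρ = 4 × 25.94 / (6.022 × 10²³ × 6.496 × 10^-23) = 2.652 g/cm³ = 2650 kg/m³.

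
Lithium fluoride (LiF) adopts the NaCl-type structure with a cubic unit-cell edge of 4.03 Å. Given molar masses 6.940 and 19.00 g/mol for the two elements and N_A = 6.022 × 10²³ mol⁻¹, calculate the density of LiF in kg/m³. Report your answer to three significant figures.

The NaCl-type structure contains Z = 4 formula units per cell; M(LiF) = 6.940 + 19.00 = 25.94 g/mol.
a³ = (4.030 × 10^-8 cm)³ = 6.545 × 10^-23 cm³.
ρ = 4 × 25.94 / (6.022 × 10²³ × 6.545 × 10^-23) = 2.633 g/cm³ = 2630 kg/m³.

2630 kg/m³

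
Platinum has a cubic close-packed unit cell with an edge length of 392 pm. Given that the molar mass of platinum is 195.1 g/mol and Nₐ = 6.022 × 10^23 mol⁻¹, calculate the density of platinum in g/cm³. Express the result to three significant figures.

An FCC unit cell contains Z = 4 atoms.
Cell volume: a³ = (392 pm)³ = (3.920 × 10^-8 cm)³ = 6.024 × 10^-23 cm³.
ρ = Z·M/(N_A·a³) = 4 × 195.1 / (6.022 × 10²³ × 6.024 × 10^-23) = 21.51 g/cm³.

21.5 g/cm³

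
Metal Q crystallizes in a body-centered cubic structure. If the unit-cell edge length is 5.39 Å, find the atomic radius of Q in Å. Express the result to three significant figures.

2.33 Å

In a BCC lattice, atoms touch along the body diagonal, so √3·a = 4r.
r = √3·a/4 = 1.7321 × 5.39 / 4 = 2.33 Å.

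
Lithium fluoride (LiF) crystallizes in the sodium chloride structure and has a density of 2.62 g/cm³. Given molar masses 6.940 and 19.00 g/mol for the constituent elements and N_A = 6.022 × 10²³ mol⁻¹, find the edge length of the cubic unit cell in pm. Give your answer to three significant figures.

404 pm

M(LiF) = 25.94 g/mol; Z = 4 formula units per cell.
a³ = Z·M/(N_A·ρ) = 4 × 25.94 / (6.022 × 10²³ × 2.62) = 6.576 × 10^-23 cm³, so a = 4.036 × 10^-8 cm = 404 pm.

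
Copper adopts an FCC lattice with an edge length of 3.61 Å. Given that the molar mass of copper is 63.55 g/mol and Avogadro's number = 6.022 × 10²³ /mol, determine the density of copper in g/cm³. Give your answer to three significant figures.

An FCC unit cell contains Z = 4 atoms.
Cell volume: a³ = (3.61 Å)³ = (3.610 × 10^-8 cm)³ = 4.705 × 10^-23 cm³.
ρ = Z·M/(N_A·a³) = 4 × 63.55 / (6.022 × 10²³ × 4.705 × 10^-23) = 8.972 g/cm³.

8.97 g/cm³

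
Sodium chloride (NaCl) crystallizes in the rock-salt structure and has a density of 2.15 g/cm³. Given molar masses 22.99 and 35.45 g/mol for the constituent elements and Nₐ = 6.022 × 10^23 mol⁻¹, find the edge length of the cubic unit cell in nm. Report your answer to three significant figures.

0.565 nm

M(NaCl) = 58.44 g/mol; Z = 4 formula units per cell.
a³ = Z·M/(N_A·ρ) = 4 × 58.44 / (6.022 × 10²³ × 2.15) = 1.805 × 10^-22 cm³, so a = 5.652 × 10^-8 cm = 0.565 nm.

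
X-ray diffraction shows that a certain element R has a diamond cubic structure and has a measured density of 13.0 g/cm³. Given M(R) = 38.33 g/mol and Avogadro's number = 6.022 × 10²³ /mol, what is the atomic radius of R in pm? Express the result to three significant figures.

For a diamond cubic cell (Z = 8), a³ = Z·M/(N_A·ρ) = 8 × 38.33 / (6.022 × 10²³ × 13.00) = 3.917 × 10^-23 cm³, so a = 3.396 × 10^-8 cm = 339.6 pm.
Nearest neighbors lie along the body diagonal with √3·a = 8r, so r = 0.2165 × a = 73.5 pm.

73.5 pm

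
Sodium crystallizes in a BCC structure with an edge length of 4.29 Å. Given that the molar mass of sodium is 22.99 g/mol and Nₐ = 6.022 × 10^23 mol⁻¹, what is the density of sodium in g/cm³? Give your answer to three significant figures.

A BCC unit cell contains Z = 2 atoms.
Cell volume: a³ = (4.29 Å)³ = (4.290 × 10^-8 cm)³ = 7.895 × 10^-23 cm³.
ρ = Z·M/(N_A·a³) = 2 × 22.99 / (6.022 × 10²³ × 7.895 × 10^-23) = 0.9671 g/cm³.

0.967 g/cm³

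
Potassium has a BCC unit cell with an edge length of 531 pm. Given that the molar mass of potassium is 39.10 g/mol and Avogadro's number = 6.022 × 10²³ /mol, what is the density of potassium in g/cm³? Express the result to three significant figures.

0.867 g/cm³

A BCC unit cell contains Z = 2 atoms.
Cell volume: a³ = (531 pm)³ = (5.310 × 10^-8 cm)³ = 1.497 × 10^-22 cm³.
ρ = Z·M/(N_A·a³) = 2 × 39.10 / (6.022 × 10²³ × 1.497 × 10^-22) = 0.8673 g/cm³.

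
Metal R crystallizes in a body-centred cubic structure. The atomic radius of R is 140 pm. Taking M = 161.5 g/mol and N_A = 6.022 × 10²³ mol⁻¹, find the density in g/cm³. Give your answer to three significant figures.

15.9 g/cm³

In a BCC lattice, atoms touch along the body diagonal, so √3·a = 4r, giving a = 323.3 pm = 3.233 × 10^-8 cm.
With Z = 2, ρ = Z·M/(N_A·a³) = 2 × 161.5 / (6.022 × 10²³ × 3.380 × 10^-23) = 15.87 g/cm³.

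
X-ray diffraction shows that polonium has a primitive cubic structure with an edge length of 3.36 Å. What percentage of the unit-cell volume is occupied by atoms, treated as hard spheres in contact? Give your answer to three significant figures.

52.4%

In a simple cubic lattice atoms touch along the cell edge, so a = 2r, so r = 0.5000a = 1.680 Å.
Packing fraction = Z·(4/3)πr³ / a³ = 1 × (4/3)π × (1.680)³ / (3.36)³ = 0.5236 = 52.4%.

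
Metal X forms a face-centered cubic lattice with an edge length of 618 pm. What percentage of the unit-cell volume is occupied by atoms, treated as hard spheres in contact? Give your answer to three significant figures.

74.0%

In an FCC lattice atoms touch along the face diagonal, so √2·a = 4r, so r = 0.3536a = 218.5 pm.
Packing fraction = Z·(4/3)πr³ / a³ = 4 × (4/3)π × (218.5)³ / (618)³ = 0.7405 = 74.0%.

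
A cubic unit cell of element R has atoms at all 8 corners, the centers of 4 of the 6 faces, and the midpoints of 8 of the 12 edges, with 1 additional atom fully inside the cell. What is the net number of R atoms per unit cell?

Corner atoms are shared by 8 cells (1/8 each), face atoms by 2 (1/2 each), edge atoms by 4 (1/4 each), interior atoms are unshared.
Net atoms = 8 × 1/8 + 4 × 1/2 + 8 × 1/4 + 1 = 1 + 2 + 2 + 1 = 6.

6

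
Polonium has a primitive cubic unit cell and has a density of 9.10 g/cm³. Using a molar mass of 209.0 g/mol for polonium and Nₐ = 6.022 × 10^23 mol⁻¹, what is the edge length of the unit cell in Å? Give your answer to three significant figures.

3.37 Å

With Z = 1 atom per simple cubic cell, a³ = Z·M/(N_A·ρ) = 1 × 209.0 / (6.022 × 10²³ × 9.100 g/cm³) = 3.814 × 10^-23 cm³.
a = (3.814 × 10^-23)^(1/3) = 3.366 × 10^-8 cm = 3.37 Å.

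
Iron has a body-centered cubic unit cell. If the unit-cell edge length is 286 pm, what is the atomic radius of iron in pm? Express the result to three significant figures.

124 pm

In a BCC lattice, atoms touch along the body diagonal, so √3·a = 4r.
r = √3·a/4 = 1.7321 × 286 / 4 = 124 pm.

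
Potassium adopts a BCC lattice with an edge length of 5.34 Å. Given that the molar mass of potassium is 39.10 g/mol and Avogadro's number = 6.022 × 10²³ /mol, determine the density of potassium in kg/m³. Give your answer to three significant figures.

853 kg/m³

A BCC unit cell contains Z = 2 atoms.
Cell volume: a³ = (5.34 Å)³ = (5.340 × 10^-8 cm)³ = 1.523 × 10^-22 cm³.
ρ = Z·M/(N_A·a³) = 2 × 39.10 / (6.022 × 10²³ × 1.523 × 10^-22) = 0.8528 g/cm³ = 853 kg/m³.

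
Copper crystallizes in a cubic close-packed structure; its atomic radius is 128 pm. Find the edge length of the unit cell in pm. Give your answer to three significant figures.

362 pm

In an FCC lattice, atoms touch along the face diagonal, so √2·a = 4r.
a = 4r/√2 = 4 × 128 / 1.4142 = 362 pm.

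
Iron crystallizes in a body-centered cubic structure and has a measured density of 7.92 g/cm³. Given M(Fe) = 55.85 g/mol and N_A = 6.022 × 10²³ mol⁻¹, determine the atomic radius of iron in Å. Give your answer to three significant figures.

1.24 Å

For a BCC cell (Z = 2), a³ = Z·M/(N_A·ρ) = 2 × 55.85 / (6.022 × 10²³ × 7.920) = 2.342 × 10^-23 cm³, so a = 2.861 × 10^-8 cm = 2.861 Å.
Atoms touch along the body diagonal, so √3·a = 4r, so r = 0.4330 × a = 1.24 Å.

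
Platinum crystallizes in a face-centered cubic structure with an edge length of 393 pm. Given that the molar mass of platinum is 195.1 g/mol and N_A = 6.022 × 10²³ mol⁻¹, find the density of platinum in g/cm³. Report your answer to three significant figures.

An FCC unit cell contains Z = 4 atoms.
Cell volume: a³ = (393 pm)³ = (3.930 × 10^-8 cm)³ = 6.070 × 10^-23 cm³.
ρ = Z·M/(N_A·a³) = 4 × 195.1 / (6.022 × 10²³ × 6.070 × 10^-23) = 21.35 g/cm³.

21.4 g/cm³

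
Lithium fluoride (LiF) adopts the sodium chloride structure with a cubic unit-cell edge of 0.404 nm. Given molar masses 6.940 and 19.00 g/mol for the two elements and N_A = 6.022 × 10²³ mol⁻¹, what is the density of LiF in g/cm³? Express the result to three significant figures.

The sodium chloride structure contains Z = 4 formula units per cell; M(LiF) = 6.940 + 19.00 = 25.94 g/mol.
a³ = (4.040 × 10^-8 cm)³ = 6.594 × 10^-23 cm³.
ρ = 4 × 25.94 / (6.022 × 10²³ × 6.594 × 10^-23) = 2.613 g/cm³.

2.61 g/cm³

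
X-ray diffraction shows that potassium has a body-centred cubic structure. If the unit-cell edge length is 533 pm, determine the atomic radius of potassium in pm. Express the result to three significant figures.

231 pm

In a BCC lattice, atoms touch along the body diagonal, so √3·a = 4r.
r = √3·a/4 = 1.7321 × 533 / 4 = 231 pm.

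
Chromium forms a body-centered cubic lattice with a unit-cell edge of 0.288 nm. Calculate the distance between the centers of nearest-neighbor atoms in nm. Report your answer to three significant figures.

In a BCC structure, atoms touch along the body diagonal, so √3·a = 4r; the nearest-neighbor distance equals 2r = 0.8660·a.
d = 0.8660 × 0.288 = 0.249 nm.

0.249 nm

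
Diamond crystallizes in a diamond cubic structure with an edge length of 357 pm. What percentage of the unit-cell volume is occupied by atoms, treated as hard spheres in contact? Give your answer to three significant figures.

In a diamond cubic lattice nearest neighbors lie along the body diagonal with √3·a = 8r, so r = 0.2165a = 77.29 pm.
Packing fraction = Z·(4/3)πr³ / a³ = 8 × (4/3)π × (77.29)³ / (357)³ = 0.3401 = 34.0%.

34.0%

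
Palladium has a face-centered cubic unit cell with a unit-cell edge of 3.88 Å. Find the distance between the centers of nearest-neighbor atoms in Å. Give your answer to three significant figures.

2.74 Å

In an FCC structure, atoms touch along the face diagonal, so √2·a = 4r; the nearest-neighbor distance equals 2r = 0.7071·a.
d = 0.7071 × 3.88 = 2.74 Å.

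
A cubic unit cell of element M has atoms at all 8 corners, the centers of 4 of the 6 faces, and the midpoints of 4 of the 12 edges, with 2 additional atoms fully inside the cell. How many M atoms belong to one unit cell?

6

Corner atoms are shared by 8 cells (1/8 each), face atoms by 2 (1/2 each), edge atoms by 4 (1/4 each), interior atoms are unshared.
Net atoms = 8 × 1/8 + 4 × 1/2 + 4 × 1/4 + 2 = 1 + 2 + 1 + 2 = 6.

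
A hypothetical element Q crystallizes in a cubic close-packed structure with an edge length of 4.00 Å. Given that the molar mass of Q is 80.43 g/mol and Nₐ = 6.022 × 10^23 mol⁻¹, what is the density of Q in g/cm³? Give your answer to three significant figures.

An FCC unit cell contains Z = 4 atoms.
Cell volume: a³ = (4.00 Å)³ = (4.000 × 10^-8 cm)³ = 6.400 × 10^-23 cm³.
ρ = Z·M/(N_A·a³) = 4 × 80.43 / (6.022 × 10²³ × 6.400 × 10^-23) = 8.348 g/cm³.

8.35 g/cm³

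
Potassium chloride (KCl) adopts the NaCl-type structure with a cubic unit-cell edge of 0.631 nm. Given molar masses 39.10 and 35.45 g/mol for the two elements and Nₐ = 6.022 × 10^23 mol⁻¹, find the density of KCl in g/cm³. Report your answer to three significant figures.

1.97 g/cm³

The NaCl-type structure contains Z = 4 formula units per cell; M(KCl) = 39.10 + 35.45 = 74.55 g/mol.
a³ = (6.310 × 10^-8 cm)³ = 2.512 × 10^-22 cm³.
ρ = 4 × 74.55 / (6.022 × 10²³ × 2.512 × 10^-22) = 1.971 g/cm³.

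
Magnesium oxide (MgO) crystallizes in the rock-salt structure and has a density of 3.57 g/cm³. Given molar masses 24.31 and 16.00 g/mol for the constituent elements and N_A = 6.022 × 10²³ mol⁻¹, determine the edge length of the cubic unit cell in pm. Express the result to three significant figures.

422 pm

M(MgO) = 40.31 g/mol; Z = 4 formula units per cell.
a³ = Z·M/(N_A·ρ) = 4 × 40.31 / (6.022 × 10²³ × 3.57) = 7.500 × 10^-23 cm³, so a = 4.217 × 10^-8 cm = 422 pm.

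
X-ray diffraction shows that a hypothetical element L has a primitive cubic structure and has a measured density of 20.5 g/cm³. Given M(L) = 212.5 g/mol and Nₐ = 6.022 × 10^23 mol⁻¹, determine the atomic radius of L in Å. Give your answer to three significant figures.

For a simple cubic cell (Z = 1), a³ = Z·M/(N_A·ρ) = 1 × 212.5 / (6.022 × 10²³ × 20.50) = 1.721 × 10^-23 cm³, so a = 2.582 × 10^-8 cm = 2.582 Å.
Atoms touch along the cell edge, so a = 2r, so r = 0.5000 × a = 1.29 Å.

1.29 Å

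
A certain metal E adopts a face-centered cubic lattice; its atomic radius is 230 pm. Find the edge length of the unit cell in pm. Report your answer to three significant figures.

651 pm

In an FCC lattice, atoms touch along the face diagonal, so √2·a = 4r.
a = 4r/√2 = 4 × 230 / 1.4142 = 651 pm.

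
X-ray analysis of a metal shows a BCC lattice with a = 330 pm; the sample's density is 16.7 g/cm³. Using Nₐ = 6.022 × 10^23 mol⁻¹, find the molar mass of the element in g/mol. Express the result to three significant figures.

181 g/mol

A BCC cell has Z = 2 atoms; a = 3.300 × 10^-8 cm.
M = ρ·N_A·a³/Z = 16.7 × 6.022 × 10²³ × 3.594 × 10^-23 / 2 = 181 g/mol.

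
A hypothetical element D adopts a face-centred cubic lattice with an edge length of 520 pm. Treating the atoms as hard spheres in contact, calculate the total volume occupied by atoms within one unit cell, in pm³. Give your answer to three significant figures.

In an FCC lattice atoms touch along the face diagonal, so √2·a = 4r, so r = 0.3536a = 183.8 pm.
V_atoms = Z × (4/3)πr³ = 4 × (4/3)π × (183.8)³ = 1.04 × 10^8 pm³.

1.04 × 10^8 pm³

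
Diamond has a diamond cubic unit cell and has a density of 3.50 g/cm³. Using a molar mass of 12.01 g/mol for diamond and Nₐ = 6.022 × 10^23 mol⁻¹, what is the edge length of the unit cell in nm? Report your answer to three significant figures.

With Z = 8 atoms per diamond cubic cell, a³ = Z·M/(N_A·ρ) = 8 × 12.01 / (6.022 × 10²³ × 3.500 g/cm³) = 4.559 × 10^-23 cm³.
a = (4.559 × 10^-23)^(1/3) = 3.572 × 10^-8 cm = 0.357 nm.

0.357 nm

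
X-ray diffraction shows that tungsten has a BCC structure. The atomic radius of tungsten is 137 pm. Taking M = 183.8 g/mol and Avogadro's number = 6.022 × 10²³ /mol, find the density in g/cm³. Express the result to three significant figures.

19.3 g/cm³

In a BCC lattice, atoms touch along the body diagonal, so √3·a = 4r, giving a = 316.4 pm = 3.164 × 10^-8 cm.
With Z = 2, ρ = Z·M/(N_A·a³) = 2 × 183.8 / (6.022 × 10²³ × 3.167 × 10^-23) = 19.27 g/cm³.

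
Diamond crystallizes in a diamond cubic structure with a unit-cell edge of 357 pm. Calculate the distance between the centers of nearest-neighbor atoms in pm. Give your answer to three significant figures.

155 pm

In a diamond cubic structure, nearest neighbors lie along the body diagonal with √3·a = 8r; the nearest-neighbor distance equals 2r = 0.4330·a.
d = 0.4330 × 357 = 155 pm.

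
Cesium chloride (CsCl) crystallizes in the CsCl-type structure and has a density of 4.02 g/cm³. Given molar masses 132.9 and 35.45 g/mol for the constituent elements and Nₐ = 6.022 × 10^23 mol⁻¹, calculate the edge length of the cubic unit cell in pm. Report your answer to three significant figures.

411 pm

M(CsCl) = 168.35 g/mol; Z = 1 formula unit per cell.
a³ = Z·M/(N_A·ρ) = 1 × 168.35 / (6.022 × 10²³ × 4.02) = 6.954 × 10^-23 cm³, so a = 4.112 × 10^-8 cm = 411 pm.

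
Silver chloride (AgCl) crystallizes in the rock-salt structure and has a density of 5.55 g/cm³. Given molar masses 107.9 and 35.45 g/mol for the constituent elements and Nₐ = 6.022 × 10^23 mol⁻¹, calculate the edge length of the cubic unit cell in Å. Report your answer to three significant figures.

5.56 Å

M(AgCl) = 143.35 g/mol; Z = 4 formula units per cell.
a³ = Z·M/(N_A·ρ) = 4 × 143.35 / (6.022 × 10²³ × 5.55) = 1.716 × 10^-22 cm³, so a = 5.557 × 10^-8 cm = 5.56 Å.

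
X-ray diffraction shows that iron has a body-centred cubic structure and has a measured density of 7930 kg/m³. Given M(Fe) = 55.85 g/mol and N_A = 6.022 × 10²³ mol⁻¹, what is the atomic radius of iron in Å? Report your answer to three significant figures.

For a BCC cell (Z = 2), a³ = Z·M/(N_A·ρ) = 2 × 55.85 / (6.022 × 10²³ × 7.930) = 2.339 × 10^-23 cm³, so a = 2.860 × 10^-8 cm = 2.860 Å.
Atoms touch along the body diagonal, so √3·a = 4r, so r = 0.4330 × a = 1.24 Å.

1.24 Å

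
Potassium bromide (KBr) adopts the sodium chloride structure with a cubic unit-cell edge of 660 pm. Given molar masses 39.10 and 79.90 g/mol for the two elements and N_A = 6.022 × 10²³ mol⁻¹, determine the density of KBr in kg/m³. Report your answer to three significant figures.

2750 kg/m³

The sodium chloride structure contains Z = 4 formula units per cell; M(KBr) = 39.10 + 79.90 = 119.0 g/mol.
a³ = (6.600 × 10^-8 cm)³ = 2.875 × 10^-22 cm³.
ρ = 4 × 119.0 / (6.022 × 10²³ × 2.875 × 10^-22) = 2.749 g/cm³ = 2750 kg/m³.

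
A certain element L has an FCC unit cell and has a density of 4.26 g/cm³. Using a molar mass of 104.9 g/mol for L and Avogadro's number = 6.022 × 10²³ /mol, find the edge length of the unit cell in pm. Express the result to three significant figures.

547 pm

With Z = 4 atoms per FCC cell, a³ = Z·M/(N_A·ρ) = 4 × 104.9 / (6.022 × 10²³ × 4.260 g/cm³) = 1.636 × 10^-22 cm³.
a = (1.636 × 10^-22)^(1/3) = 5.469 × 10^-8 cm = 547 pm.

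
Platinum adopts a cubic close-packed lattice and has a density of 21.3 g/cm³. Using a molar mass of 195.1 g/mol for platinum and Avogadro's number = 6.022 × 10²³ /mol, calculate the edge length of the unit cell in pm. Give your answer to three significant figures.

393 pm

With Z = 4 atoms per FCC cell, a³ = Z·M/(N_A·ρ) = 4 × 195.1 / (6.022 × 10²³ × 21.30 g/cm³) = 6.084 × 10^-23 cm³.
a = (6.084 × 10^-23)^(1/3) = 3.933 × 10^-8 cm = 393 pm.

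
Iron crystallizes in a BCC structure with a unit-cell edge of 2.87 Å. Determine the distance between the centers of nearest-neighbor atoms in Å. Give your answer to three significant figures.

2.49 Å

In a BCC structure, atoms touch along the body diagonal, so √3·a = 4r; the nearest-neighbor distance equals 2r = 0.8660·a.
d = 0.8660 × 2.87 = 2.49 Å.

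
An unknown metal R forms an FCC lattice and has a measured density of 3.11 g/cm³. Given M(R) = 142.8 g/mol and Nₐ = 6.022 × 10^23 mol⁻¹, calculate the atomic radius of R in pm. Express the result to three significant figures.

238 pm

For an FCC cell (Z = 4), a³ = Z·M/(N_A·ρ) = 4 × 142.8 / (6.022 × 10²³ × 3.110) = 3.050 × 10^-22 cm³, so a = 6.731 × 10^-8 cm = 673.1 pm.
Atoms touch along the face diagonal, so √2·a = 4r, so r = 0.3536 × a = 238 pm.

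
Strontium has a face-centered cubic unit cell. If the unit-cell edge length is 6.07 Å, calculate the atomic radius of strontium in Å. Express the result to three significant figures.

2.15 Å

In an FCC lattice, atoms touch along the face diagonal, so √2·a = 4r.
r = √2·a/4 = 1.4142 × 6.07 / 4 = 2.15 Å.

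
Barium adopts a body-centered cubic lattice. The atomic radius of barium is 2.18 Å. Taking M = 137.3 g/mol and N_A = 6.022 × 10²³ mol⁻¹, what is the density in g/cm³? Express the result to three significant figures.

In a BCC lattice, atoms touch along the body diagonal, so √3·a = 4r, giving a = 5.034 Å = 5.034 × 10^-8 cm.
With Z = 2, ρ = Z·M/(N_A·a³) = 2 × 137.3 / (6.022 × 10²³ × 1.276 × 10^-22) = 3.573 g/cm³.

3.57 g/cm³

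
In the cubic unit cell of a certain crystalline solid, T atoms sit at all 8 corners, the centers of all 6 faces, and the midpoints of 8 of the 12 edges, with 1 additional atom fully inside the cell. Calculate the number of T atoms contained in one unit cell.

Corner atoms are shared by 8 cells (1/8 each), face atoms by 2 (1/2 each), edge atoms by 4 (1/4 each), interior atoms are unshared.
Net atoms = 8 × 1/8 + 6 × 1/2 + 8 × 1/4 + 1 = 1 + 3 + 2 + 1 = 7.

7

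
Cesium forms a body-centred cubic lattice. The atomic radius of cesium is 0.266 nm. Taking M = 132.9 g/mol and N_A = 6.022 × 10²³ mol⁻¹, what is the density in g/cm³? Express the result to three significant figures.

1.90 g/cm³

In a BCC lattice, atoms touch along the body diagonal, so √3·a = 4r, giving a = 0.6143 nm = 6.143 × 10^-8 cm.
With Z = 2, ρ = Z·M/(N_A·a³) = 2 × 132.9 / (6.022 × 10²³ × 2.318 × 10^-22) = 1.904 g/cm³.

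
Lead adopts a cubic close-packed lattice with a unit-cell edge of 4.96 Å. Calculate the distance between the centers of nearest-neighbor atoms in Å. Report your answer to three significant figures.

3.51 Å

In an FCC structure, atoms touch along the face diagonal, so √2·a = 4r; the nearest-neighbor distance equals 2r = 0.7071·a.
d = 0.7071 × 4.96 = 3.51 Å.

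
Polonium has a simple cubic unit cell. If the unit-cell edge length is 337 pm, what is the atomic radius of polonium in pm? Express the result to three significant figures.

In a simple cubic lattice, atoms touch along the cell edge, so a = 2r.
r = a/2 = 337/2 = 169 pm.

169 pm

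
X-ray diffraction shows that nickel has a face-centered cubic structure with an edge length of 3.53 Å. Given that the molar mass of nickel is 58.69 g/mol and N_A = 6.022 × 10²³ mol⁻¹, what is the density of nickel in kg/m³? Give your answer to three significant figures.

An FCC unit cell contains Z = 4 atoms.
Cell volume: a³ = (3.53 Å)³ = (3.530 × 10^-8 cm)³ = 4.399 × 10^-23 cm³.
ρ = Z·M/(N_A·a³) = 4 × 58.69 / (6.022 × 10²³ × 4.399 × 10^-23) = 8.863 g/cm³ = 8860 kg/m³.

8860 kg/m³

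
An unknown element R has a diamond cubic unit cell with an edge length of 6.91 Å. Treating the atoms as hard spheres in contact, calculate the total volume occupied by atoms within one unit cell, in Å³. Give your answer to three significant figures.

112 Å³

In a diamond cubic lattice nearest neighbors lie along the body diagonal with √3·a = 8r, so r = 0.2165a = 1.496 Å.
V_atoms = Z × (4/3)πr³ = 8 × (4/3)π × (1.496)³ = 112 Å³.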